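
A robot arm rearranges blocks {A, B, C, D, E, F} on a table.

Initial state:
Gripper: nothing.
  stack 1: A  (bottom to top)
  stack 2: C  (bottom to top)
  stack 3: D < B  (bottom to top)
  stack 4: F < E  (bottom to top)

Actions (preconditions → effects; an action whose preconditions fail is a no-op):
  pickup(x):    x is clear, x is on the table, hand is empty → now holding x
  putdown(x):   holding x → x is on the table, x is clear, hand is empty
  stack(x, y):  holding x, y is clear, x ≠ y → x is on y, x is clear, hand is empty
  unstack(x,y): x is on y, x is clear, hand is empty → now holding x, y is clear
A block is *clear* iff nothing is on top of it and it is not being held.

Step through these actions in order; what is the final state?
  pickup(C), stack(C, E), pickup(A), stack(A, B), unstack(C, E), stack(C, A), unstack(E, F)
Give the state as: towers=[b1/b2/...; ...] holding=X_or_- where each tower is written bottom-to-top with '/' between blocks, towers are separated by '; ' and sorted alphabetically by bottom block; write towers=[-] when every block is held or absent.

towers=[D/B/A/C; F] holding=E

step 1 (pickup(C)): towers=[A; D/B; F/E] holding=C
step 2 (stack(C, E)): towers=[A; D/B; F/E/C] holding=-
step 3 (pickup(A)): towers=[D/B; F/E/C] holding=A
step 4 (stack(A, B)): towers=[D/B/A; F/E/C] holding=-
step 5 (unstack(C, E)): towers=[D/B/A; F/E] holding=C
step 6 (stack(C, A)): towers=[D/B/A/C; F/E] holding=-
step 7 (unstack(E, F)): towers=[D/B/A/C; F] holding=E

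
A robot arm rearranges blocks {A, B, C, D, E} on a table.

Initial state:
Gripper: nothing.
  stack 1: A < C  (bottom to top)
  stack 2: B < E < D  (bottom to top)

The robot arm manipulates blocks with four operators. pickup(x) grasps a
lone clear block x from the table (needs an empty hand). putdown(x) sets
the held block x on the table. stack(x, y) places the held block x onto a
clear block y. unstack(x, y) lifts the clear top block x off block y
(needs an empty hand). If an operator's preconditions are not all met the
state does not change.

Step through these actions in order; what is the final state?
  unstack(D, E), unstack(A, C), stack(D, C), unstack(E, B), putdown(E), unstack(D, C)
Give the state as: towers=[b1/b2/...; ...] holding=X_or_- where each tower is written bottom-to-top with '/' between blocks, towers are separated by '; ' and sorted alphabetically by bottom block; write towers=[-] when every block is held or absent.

towers=[A/C; B; E] holding=D

step 1 (unstack(D, E)): towers=[A/C; B/E] holding=D
step 2 (unstack(A, C)) [no-op]: towers=[A/C; B/E] holding=D
step 3 (stack(D, C)): towers=[A/C/D; B/E] holding=-
step 4 (unstack(E, B)): towers=[A/C/D; B] holding=E
step 5 (putdown(E)): towers=[A/C/D; B; E] holding=-
step 6 (unstack(D, C)): towers=[A/C; B; E] holding=D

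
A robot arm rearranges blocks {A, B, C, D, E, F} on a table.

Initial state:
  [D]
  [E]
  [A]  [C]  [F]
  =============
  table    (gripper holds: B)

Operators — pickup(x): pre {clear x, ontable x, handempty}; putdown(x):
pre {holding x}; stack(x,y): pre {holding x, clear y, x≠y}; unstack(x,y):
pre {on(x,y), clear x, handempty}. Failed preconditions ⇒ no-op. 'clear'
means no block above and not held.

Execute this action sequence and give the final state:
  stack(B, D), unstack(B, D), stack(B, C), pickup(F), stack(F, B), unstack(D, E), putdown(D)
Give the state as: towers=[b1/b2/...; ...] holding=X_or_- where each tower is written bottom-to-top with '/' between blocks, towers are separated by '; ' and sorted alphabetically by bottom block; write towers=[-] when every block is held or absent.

step 1 (stack(B, D)): towers=[A/E/D/B; C; F] holding=-
step 2 (unstack(B, D)): towers=[A/E/D; C; F] holding=B
step 3 (stack(B, C)): towers=[A/E/D; C/B; F] holding=-
step 4 (pickup(F)): towers=[A/E/D; C/B] holding=F
step 5 (stack(F, B)): towers=[A/E/D; C/B/F] holding=-
step 6 (unstack(D, E)): towers=[A/E; C/B/F] holding=D
step 7 (putdown(D)): towers=[A/E; C/B/F; D] holding=-

towers=[A/E; C/B/F; D] holding=-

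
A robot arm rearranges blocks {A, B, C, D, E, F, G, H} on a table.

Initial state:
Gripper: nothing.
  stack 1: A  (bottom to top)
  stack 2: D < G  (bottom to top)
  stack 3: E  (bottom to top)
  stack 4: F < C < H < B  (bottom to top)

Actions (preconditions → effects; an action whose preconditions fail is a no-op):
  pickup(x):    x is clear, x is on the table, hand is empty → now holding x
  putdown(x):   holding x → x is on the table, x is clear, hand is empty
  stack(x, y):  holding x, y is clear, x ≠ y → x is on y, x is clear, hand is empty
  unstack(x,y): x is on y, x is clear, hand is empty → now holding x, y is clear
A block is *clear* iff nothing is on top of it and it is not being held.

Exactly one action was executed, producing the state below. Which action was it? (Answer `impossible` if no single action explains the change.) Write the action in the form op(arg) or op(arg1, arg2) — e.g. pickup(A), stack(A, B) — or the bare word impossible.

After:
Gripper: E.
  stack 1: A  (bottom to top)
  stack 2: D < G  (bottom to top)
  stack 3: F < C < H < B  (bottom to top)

pickup(E)

target: towers=[A; D/G; F/C/H/B] holding=E
     unstack(G, D) → towers=[A; D; E; F/C/H/B] holding=G
         pickup(A) → towers=[D/G; E; F/C/H/B] holding=A
         pickup(E) → towers=[A; D/G; F/C/H/B] holding=E  ← match
     unstack(B, H) → towers=[A; D/G; E; F/C/H] holding=B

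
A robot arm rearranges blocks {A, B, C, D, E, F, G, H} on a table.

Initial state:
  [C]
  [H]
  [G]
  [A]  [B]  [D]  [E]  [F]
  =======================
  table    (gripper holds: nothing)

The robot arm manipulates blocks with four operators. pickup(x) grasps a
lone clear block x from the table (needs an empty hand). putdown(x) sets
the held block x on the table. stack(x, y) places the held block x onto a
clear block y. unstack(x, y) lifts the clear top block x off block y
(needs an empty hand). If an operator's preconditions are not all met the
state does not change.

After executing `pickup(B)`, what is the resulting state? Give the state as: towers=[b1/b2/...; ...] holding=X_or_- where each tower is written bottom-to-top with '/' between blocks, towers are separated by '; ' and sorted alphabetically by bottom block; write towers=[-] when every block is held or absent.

before: towers=[A/G/H/C; B; D; E; F] holding=-
pre[pickup(B)]: clear(B) yes, ontable(B) yes, handempty yes
all met → apply pickup(B)
after:  towers=[A/G/H/C; D; E; F] holding=B

towers=[A/G/H/C; D; E; F] holding=B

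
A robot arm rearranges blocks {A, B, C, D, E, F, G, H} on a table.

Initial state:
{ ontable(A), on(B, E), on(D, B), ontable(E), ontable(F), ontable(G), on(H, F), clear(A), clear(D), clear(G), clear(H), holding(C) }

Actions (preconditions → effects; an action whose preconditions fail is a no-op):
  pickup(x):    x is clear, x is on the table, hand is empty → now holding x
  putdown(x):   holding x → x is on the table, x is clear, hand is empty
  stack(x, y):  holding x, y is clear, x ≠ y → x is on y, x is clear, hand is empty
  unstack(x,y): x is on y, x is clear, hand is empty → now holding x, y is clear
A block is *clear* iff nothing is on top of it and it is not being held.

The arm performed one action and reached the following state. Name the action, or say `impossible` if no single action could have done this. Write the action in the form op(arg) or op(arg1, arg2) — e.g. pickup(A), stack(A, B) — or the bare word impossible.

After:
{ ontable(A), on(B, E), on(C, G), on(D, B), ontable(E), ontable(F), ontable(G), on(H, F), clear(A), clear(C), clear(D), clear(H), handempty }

stack(C, G)

target: towers=[A; E/B/D; F/H; G/C] holding=-
        putdown(C) → towers=[A; C; E/B/D; F/H; G] holding=-
       stack(C, G) → towers=[A; E/B/D; F/H; G/C] holding=-  ← match
       stack(C, A) → towers=[A/C; E/B/D; F/H; G] holding=-
       stack(C, H) → towers=[A; E/B/D; F/H/C; G] holding=-
       stack(C, D) → towers=[A; E/B/D/C; F/H; G] holding=-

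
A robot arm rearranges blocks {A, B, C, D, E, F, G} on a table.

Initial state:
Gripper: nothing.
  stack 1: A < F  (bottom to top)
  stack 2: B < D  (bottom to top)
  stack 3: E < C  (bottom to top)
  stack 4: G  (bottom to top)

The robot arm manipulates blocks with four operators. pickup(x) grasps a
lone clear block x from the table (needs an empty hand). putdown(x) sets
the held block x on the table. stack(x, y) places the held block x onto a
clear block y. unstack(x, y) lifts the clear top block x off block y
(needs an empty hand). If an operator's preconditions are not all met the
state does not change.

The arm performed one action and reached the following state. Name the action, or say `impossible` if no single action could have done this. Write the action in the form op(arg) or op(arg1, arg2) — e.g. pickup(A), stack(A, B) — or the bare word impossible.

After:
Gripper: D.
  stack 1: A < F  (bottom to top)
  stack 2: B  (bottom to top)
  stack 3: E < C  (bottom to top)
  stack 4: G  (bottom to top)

target: towers=[A/F; B; E/C; G] holding=D
     unstack(F, A) → towers=[A; B/D; E/C; G] holding=F
         pickup(G) → towers=[A/F; B/D; E/C] holding=G
     unstack(D, B) → towers=[A/F; B; E/C; G] holding=D  ← match
     unstack(C, E) → towers=[A/F; B/D; E; G] holding=C

unstack(D, B)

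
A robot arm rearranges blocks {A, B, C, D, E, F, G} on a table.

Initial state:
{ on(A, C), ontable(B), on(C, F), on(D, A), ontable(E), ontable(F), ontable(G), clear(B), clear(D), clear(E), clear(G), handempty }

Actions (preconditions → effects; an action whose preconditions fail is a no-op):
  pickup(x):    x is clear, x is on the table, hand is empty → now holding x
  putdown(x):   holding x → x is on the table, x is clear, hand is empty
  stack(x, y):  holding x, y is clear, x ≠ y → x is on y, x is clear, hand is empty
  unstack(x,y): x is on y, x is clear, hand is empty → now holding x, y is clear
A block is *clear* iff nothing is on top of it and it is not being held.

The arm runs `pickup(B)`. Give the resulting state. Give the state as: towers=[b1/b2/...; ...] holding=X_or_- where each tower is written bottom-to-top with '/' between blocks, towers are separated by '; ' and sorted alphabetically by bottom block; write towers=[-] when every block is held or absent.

before: towers=[B; E; F/C/A/D; G] holding=-
pre[pickup(B)]: clear(B) ok, ontable(B) ok, handempty ok
all met → apply pickup(B)
after:  towers=[E; F/C/A/D; G] holding=B

towers=[E; F/C/A/D; G] holding=B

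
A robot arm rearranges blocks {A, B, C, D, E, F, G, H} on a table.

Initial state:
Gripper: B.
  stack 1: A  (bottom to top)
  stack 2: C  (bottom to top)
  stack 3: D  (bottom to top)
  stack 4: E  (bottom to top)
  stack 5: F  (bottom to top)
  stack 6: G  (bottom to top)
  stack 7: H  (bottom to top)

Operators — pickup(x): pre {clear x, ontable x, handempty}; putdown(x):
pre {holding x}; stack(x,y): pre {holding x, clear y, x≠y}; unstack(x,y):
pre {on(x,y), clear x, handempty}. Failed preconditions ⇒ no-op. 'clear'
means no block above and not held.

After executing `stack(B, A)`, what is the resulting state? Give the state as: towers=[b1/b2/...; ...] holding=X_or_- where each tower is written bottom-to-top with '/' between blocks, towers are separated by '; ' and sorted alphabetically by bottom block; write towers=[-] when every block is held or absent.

before: towers=[A; C; D; E; F; G; H] holding=B
pre[stack(B, A)]: holding(B) ✓, clear(A) ✓, B≠A ✓
all met → apply stack(B, A)
after:  towers=[A/B; C; D; E; F; G; H] holding=-

towers=[A/B; C; D; E; F; G; H] holding=-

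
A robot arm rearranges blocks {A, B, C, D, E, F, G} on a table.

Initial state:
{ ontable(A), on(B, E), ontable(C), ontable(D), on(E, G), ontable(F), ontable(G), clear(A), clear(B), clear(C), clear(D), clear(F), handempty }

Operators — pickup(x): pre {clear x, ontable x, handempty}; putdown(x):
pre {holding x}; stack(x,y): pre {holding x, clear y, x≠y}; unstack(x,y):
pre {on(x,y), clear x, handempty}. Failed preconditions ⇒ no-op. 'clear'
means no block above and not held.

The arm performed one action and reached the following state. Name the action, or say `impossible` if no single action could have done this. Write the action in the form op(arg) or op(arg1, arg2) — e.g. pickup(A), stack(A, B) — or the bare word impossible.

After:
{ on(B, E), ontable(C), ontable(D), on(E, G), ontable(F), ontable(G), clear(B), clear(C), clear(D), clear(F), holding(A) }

pickup(A)

target: towers=[C; D; F; G/E/B] holding=A
     unstack(B, E) → towers=[A; C; D; F; G/E] holding=B
         pickup(F) → towers=[A; C; D; G/E/B] holding=F
         pickup(D) → towers=[A; C; F; G/E/B] holding=D
         pickup(A) → towers=[C; D; F; G/E/B] holding=A  ← match
         pickup(C) → towers=[A; D; F; G/E/B] holding=C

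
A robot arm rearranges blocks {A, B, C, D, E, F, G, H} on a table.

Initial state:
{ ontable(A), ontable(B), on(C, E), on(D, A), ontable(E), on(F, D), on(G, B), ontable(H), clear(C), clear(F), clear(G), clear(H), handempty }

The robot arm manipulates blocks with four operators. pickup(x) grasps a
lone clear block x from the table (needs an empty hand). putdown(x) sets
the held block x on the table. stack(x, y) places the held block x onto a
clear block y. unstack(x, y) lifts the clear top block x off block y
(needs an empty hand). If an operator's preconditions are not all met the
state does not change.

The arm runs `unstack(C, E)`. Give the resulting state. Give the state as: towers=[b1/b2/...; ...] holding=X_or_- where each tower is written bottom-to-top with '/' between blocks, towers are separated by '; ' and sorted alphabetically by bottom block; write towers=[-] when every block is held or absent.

before: towers=[A/D/F; B/G; E/C; H] holding=-
pre[unstack(C, E)]: on(C,E) ok, clear(C) ok, handempty ok
all met → apply unstack(C, E)
after:  towers=[A/D/F; B/G; E; H] holding=C

towers=[A/D/F; B/G; E; H] holding=C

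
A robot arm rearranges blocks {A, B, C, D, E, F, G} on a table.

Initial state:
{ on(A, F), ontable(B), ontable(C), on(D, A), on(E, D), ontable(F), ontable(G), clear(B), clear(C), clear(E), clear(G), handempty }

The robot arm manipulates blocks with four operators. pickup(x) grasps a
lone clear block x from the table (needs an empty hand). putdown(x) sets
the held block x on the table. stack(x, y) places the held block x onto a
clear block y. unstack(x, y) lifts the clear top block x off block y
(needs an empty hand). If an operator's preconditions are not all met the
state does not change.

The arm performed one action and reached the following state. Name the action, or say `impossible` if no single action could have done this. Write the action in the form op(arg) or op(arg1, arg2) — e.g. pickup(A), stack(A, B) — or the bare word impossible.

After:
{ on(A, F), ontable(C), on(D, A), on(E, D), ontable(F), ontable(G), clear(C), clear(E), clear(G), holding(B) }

target: towers=[C; F/A/D/E; G] holding=B
         pickup(B) → towers=[C; F/A/D/E; G] holding=B  ← match
         pickup(G) → towers=[B; C; F/A/D/E] holding=G
     unstack(E, D) → towers=[B; C; F/A/D; G] holding=E
         pickup(C) → towers=[B; F/A/D/E; G] holding=C

pickup(B)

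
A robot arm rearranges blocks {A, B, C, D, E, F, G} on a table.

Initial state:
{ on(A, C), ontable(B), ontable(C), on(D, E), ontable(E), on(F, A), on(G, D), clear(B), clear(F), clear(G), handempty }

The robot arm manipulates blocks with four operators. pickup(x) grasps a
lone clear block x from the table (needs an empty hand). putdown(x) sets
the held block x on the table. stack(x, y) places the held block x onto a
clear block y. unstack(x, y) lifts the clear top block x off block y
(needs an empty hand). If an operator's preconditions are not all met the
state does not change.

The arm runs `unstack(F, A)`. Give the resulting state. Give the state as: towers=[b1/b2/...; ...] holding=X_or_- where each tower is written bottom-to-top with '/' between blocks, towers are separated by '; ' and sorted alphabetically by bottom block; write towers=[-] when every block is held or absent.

before: towers=[B; C/A/F; E/D/G] holding=-
pre[unstack(F, A)]: on(F,A) ok, clear(F) ok, handempty ok
all met → apply unstack(F, A)
after:  towers=[B; C/A; E/D/G] holding=F

towers=[B; C/A; E/D/G] holding=F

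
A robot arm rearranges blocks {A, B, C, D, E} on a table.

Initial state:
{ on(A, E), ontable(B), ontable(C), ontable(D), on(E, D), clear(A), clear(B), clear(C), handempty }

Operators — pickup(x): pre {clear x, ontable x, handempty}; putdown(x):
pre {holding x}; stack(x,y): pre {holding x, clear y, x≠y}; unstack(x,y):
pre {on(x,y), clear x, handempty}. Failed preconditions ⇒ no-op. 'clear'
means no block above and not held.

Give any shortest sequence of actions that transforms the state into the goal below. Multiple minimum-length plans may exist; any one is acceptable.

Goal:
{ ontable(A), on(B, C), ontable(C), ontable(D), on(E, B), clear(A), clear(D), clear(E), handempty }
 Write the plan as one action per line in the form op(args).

step 1 (pickup(B)): towers=[C; D/E/A] holding=B
step 2 (stack(B, C)): towers=[C/B; D/E/A] holding=-
step 3 (unstack(A, E)): towers=[C/B; D/E] holding=A
step 4 (putdown(A)): towers=[A; C/B; D/E] holding=-
step 5 (unstack(E, D)): towers=[A; C/B; D] holding=E
step 6 (stack(E, B)): towers=[A; C/B/E; D] holding=-
goal check: towers=[A; C/B/E; D] holding=- — reached (length 6, optimal by BFS)

pickup(B)
stack(B, C)
unstack(A, E)
putdown(A)
unstack(E, D)
stack(E, B)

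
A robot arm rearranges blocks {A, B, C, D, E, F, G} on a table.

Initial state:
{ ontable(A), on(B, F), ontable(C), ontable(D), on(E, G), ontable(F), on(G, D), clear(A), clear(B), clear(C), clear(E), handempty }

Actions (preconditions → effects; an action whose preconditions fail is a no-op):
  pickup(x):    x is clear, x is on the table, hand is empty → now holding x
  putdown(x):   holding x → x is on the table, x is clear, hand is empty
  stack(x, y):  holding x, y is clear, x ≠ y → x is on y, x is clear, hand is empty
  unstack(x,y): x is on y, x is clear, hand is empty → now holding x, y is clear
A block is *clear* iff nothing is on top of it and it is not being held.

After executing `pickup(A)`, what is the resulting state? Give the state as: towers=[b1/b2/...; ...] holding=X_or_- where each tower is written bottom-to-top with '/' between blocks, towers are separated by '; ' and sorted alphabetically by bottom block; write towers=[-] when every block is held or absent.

before: towers=[A; C; D/G/E; F/B] holding=-
pre[pickup(A)]: clear(A) ok, ontable(A) ok, handempty ok
all met → apply pickup(A)
after:  towers=[C; D/G/E; F/B] holding=A

towers=[C; D/G/E; F/B] holding=A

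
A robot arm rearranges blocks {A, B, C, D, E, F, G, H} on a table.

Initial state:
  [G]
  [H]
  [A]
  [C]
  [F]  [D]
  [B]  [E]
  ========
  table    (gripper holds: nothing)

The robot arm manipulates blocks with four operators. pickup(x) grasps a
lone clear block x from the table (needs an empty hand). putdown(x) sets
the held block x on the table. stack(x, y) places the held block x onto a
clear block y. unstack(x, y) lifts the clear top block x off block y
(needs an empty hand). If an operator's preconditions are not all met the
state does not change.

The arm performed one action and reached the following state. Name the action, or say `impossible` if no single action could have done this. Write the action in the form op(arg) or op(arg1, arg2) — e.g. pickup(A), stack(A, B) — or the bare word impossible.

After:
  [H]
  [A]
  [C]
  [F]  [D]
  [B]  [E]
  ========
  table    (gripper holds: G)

unstack(G, H)

target: towers=[B/F/C/A/H; E/D] holding=G
     unstack(G, H) → towers=[B/F/C/A/H; E/D] holding=G  ← match
     unstack(D, E) → towers=[B/F/C/A/H/G; E] holding=D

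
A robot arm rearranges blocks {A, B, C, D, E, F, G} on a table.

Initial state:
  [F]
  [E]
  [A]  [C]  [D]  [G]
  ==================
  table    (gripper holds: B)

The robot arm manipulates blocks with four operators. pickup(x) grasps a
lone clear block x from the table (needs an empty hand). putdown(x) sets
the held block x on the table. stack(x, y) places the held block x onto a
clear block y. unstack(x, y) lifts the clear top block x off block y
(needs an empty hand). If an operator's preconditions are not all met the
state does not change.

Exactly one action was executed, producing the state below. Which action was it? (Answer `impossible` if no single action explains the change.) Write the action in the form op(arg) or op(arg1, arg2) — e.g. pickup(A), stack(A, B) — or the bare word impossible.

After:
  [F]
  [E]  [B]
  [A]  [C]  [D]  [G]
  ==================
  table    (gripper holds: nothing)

stack(B, C)

target: towers=[A/E/F; C/B; D; G] holding=-
        putdown(B) → towers=[A/E/F; B; C; D; G] holding=-
       stack(B, F) → towers=[A/E/F/B; C; D; G] holding=-
       stack(B, G) → towers=[A/E/F; C; D; G/B] holding=-
       stack(B, D) → towers=[A/E/F; C; D/B; G] holding=-
       stack(B, C) → towers=[A/E/F; C/B; D; G] holding=-  ← match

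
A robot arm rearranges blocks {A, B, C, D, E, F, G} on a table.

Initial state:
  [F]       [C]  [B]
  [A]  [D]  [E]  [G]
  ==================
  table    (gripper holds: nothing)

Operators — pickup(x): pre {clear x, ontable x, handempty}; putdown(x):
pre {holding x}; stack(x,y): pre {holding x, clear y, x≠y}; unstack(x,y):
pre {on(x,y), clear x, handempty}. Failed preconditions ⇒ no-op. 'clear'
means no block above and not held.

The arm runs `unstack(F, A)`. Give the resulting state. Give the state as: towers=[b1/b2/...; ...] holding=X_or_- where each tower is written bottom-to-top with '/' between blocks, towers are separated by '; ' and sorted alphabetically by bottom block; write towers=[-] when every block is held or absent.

before: towers=[A/F; D; E/C; G/B] holding=-
pre[unstack(F, A)]: on(F,A) ✓, clear(F) ✓, handempty ✓
all met → apply unstack(F, A)
after:  towers=[A; D; E/C; G/B] holding=F

towers=[A; D; E/C; G/B] holding=F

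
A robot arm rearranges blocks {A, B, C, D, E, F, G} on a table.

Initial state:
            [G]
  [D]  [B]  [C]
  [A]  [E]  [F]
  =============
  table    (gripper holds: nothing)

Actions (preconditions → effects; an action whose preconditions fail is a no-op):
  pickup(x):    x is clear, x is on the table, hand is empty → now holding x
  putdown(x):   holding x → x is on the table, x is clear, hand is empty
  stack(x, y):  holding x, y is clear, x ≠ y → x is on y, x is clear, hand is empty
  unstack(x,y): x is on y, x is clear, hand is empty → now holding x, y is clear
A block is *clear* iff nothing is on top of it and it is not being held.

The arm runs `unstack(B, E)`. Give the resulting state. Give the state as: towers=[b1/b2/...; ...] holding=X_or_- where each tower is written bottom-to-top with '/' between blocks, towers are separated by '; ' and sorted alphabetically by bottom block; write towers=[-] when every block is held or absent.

before: towers=[A/D; E/B; F/C/G] holding=-
pre[unstack(B, E)]: on(B,E) ✓, clear(B) ✓, handempty ✓
all met → apply unstack(B, E)
after:  towers=[A/D; E; F/C/G] holding=B

towers=[A/D; E; F/C/G] holding=B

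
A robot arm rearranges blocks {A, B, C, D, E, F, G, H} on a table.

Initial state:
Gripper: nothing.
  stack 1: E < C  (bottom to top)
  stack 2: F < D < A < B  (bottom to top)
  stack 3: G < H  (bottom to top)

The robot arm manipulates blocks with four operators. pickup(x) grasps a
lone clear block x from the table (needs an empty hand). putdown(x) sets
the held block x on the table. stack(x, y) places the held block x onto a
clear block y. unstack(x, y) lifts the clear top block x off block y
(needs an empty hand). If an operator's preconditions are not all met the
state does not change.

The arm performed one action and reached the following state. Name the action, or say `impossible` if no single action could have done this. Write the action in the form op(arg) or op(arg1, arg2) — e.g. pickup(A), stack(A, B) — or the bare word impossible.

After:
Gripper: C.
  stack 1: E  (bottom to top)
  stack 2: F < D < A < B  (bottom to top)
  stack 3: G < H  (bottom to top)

unstack(C, E)

target: towers=[E; F/D/A/B; G/H] holding=C
     unstack(H, G) → towers=[E/C; F/D/A/B; G] holding=H
     unstack(B, A) → towers=[E/C; F/D/A; G/H] holding=B
     unstack(C, E) → towers=[E; F/D/A/B; G/H] holding=C  ← match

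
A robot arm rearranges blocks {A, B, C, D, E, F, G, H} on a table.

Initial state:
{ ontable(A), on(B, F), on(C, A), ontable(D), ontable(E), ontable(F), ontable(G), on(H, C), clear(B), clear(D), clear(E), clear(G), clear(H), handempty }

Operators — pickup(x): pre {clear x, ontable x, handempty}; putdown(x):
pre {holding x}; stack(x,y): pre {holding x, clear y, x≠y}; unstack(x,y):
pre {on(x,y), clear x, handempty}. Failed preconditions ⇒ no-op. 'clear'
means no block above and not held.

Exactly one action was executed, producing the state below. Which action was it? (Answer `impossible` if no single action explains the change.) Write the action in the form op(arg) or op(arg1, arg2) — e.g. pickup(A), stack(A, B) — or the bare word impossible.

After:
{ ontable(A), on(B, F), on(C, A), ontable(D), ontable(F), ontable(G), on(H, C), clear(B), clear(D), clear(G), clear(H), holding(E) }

pickup(E)

target: towers=[A/C/H; D; F/B; G] holding=E
         pickup(G) → towers=[A/C/H; D; E; F/B] holding=G
         pickup(E) → towers=[A/C/H; D; F/B; G] holding=E  ← match
     unstack(H, C) → towers=[A/C; D; E; F/B; G] holding=H
     unstack(B, F) → towers=[A/C/H; D; E; F; G] holding=B
         pickup(D) → towers=[A/C/H; E; F/B; G] holding=D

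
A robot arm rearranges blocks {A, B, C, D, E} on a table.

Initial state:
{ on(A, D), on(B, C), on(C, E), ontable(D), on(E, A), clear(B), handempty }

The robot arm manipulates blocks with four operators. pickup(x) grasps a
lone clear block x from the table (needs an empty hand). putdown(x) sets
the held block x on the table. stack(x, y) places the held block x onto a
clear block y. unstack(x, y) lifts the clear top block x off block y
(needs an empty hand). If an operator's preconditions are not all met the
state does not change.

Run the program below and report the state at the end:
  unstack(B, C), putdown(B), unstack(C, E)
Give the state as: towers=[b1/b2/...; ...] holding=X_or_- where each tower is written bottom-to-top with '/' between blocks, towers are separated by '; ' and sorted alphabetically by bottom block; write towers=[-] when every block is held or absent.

step 1 (unstack(B, C)): towers=[D/A/E/C] holding=B
step 2 (putdown(B)): towers=[B; D/A/E/C] holding=-
step 3 (unstack(C, E)): towers=[B; D/A/E] holding=C

towers=[B; D/A/E] holding=C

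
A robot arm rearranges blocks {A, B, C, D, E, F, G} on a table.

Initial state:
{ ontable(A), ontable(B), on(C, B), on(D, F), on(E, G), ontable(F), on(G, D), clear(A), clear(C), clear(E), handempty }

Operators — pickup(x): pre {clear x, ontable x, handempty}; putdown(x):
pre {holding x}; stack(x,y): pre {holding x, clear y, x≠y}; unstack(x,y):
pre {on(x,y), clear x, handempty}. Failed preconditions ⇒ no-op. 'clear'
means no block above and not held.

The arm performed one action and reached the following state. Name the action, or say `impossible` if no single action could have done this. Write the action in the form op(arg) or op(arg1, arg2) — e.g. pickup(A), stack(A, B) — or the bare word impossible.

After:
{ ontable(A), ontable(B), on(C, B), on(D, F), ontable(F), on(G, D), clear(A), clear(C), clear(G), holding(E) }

unstack(E, G)

target: towers=[A; B/C; F/D/G] holding=E
         pickup(A) → towers=[B/C; F/D/G/E] holding=A
     unstack(E, G) → towers=[A; B/C; F/D/G] holding=E  ← match
     unstack(C, B) → towers=[A; B; F/D/G/E] holding=C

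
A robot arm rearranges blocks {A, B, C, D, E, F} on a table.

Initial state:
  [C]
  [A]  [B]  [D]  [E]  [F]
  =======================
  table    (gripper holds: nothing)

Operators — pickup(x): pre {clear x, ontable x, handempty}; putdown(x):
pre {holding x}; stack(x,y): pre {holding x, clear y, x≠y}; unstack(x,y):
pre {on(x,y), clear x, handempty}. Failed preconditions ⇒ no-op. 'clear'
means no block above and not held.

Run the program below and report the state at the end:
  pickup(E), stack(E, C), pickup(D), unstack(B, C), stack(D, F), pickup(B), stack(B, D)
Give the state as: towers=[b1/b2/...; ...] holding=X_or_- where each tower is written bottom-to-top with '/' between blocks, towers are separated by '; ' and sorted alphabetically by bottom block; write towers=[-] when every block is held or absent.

step 1 (pickup(E)): towers=[A/C; B; D; F] holding=E
step 2 (stack(E, C)): towers=[A/C/E; B; D; F] holding=-
step 3 (pickup(D)): towers=[A/C/E; B; F] holding=D
step 4 (unstack(B, C)) [no-op]: towers=[A/C/E; B; F] holding=D
step 5 (stack(D, F)): towers=[A/C/E; B; F/D] holding=-
step 6 (pickup(B)): towers=[A/C/E; F/D] holding=B
step 7 (stack(B, D)): towers=[A/C/E; F/D/B] holding=-

towers=[A/C/E; F/D/B] holding=-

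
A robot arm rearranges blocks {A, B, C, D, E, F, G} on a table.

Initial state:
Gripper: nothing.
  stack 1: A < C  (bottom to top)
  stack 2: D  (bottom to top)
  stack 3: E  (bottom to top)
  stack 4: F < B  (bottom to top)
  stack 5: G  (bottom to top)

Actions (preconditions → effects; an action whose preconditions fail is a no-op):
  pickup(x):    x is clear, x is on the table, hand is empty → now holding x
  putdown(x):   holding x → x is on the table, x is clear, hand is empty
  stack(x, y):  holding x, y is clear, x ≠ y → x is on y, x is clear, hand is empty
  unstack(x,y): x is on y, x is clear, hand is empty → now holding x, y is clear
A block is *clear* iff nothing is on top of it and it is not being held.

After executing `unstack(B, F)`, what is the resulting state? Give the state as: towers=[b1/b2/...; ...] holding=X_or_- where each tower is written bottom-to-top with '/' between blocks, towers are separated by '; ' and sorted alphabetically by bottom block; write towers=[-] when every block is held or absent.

towers=[A/C; D; E; F; G] holding=B

before: towers=[A/C; D; E; F/B; G] holding=-
pre[unstack(B, F)]: on(B,F) yes, clear(B) yes, handempty yes
all met → apply unstack(B, F)
after:  towers=[A/C; D; E; F; G] holding=B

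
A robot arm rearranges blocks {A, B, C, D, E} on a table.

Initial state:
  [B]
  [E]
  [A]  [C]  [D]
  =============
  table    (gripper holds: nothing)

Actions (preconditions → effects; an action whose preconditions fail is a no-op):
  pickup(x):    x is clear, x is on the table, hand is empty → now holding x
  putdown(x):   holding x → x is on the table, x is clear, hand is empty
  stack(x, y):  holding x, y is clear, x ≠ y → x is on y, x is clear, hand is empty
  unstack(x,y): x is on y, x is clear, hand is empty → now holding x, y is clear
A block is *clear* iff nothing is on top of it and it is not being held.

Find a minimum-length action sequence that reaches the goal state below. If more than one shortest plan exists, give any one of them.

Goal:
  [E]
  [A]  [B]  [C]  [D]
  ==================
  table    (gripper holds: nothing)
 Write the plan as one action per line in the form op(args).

unstack(B, E)
putdown(B)

step 1 (unstack(B, E)): towers=[A/E; C; D] holding=B
step 2 (putdown(B)): towers=[A/E; B; C; D] holding=-
goal check: towers=[A/E; B; C; D] holding=- — reached (length 2, optimal by BFS)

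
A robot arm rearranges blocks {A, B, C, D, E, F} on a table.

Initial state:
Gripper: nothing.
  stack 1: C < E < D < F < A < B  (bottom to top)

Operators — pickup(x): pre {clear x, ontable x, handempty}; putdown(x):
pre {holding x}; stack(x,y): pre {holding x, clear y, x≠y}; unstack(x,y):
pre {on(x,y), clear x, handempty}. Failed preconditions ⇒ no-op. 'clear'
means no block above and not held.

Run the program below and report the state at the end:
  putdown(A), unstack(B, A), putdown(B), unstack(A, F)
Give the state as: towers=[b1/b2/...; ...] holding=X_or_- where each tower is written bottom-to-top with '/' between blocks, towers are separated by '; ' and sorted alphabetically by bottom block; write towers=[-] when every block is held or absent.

step 1 (putdown(A)) [no-op]: towers=[C/E/D/F/A/B] holding=-
step 2 (unstack(B, A)): towers=[C/E/D/F/A] holding=B
step 3 (putdown(B)): towers=[B; C/E/D/F/A] holding=-
step 4 (unstack(A, F)): towers=[B; C/E/D/F] holding=A

towers=[B; C/E/D/F] holding=A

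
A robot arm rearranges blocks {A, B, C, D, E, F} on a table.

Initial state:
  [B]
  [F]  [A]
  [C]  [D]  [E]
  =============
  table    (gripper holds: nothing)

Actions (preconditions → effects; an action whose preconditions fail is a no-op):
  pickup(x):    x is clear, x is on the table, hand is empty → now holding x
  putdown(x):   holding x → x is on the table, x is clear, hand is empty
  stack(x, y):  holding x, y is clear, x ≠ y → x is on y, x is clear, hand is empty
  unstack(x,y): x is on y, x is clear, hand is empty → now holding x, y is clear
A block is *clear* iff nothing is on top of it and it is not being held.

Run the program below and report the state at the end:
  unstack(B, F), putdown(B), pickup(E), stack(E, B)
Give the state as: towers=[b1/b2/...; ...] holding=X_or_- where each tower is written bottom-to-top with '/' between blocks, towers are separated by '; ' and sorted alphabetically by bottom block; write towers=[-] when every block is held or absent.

step 1 (unstack(B, F)): towers=[C/F; D/A; E] holding=B
step 2 (putdown(B)): towers=[B; C/F; D/A; E] holding=-
step 3 (pickup(E)): towers=[B; C/F; D/A] holding=E
step 4 (stack(E, B)): towers=[B/E; C/F; D/A] holding=-

towers=[B/E; C/F; D/A] holding=-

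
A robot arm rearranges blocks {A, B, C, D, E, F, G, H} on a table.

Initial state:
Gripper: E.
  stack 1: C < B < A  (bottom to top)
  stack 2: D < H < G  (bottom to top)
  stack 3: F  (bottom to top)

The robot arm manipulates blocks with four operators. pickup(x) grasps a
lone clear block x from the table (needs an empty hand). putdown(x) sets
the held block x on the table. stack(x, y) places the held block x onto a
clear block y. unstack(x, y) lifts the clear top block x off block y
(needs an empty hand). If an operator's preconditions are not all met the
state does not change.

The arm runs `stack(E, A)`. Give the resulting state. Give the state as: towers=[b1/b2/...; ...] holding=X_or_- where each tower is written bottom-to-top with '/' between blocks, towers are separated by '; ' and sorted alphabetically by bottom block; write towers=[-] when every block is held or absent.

towers=[C/B/A/E; D/H/G; F] holding=-

before: towers=[C/B/A; D/H/G; F] holding=E
pre[stack(E, A)]: holding(E) ✓, clear(A) ✓, E≠A ✓
all met → apply stack(E, A)
after:  towers=[C/B/A/E; D/H/G; F] holding=-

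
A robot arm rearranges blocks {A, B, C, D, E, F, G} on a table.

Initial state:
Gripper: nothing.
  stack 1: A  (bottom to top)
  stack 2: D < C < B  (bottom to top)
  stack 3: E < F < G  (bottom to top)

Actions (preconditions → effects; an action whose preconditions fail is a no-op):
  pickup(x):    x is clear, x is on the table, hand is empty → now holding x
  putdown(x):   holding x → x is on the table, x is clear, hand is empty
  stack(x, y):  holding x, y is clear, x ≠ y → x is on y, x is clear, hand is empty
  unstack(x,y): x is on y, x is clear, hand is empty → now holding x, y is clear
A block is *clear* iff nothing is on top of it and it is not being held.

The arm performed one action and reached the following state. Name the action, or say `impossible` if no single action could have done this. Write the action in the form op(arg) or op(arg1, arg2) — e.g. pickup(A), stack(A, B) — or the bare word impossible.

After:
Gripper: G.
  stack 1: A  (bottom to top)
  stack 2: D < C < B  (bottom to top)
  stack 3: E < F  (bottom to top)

unstack(G, F)

target: towers=[A; D/C/B; E/F] holding=G
     unstack(B, C) → towers=[A; D/C; E/F/G] holding=B
     unstack(G, F) → towers=[A; D/C/B; E/F] holding=G  ← match
         pickup(A) → towers=[D/C/B; E/F/G] holding=A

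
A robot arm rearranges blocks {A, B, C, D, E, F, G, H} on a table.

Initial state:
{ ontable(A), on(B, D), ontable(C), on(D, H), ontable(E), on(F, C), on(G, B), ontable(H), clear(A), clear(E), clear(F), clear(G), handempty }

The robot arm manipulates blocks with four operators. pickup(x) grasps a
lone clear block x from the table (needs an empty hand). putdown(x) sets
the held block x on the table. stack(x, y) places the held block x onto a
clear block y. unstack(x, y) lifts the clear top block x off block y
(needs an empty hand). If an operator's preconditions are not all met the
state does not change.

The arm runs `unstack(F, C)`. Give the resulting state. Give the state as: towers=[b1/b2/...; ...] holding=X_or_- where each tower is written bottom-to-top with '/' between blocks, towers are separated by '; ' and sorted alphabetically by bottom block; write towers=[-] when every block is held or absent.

towers=[A; C; E; H/D/B/G] holding=F

before: towers=[A; C/F; E; H/D/B/G] holding=-
pre[unstack(F, C)]: on(F,C) ✓, clear(F) ✓, handempty ✓
all met → apply unstack(F, C)
after:  towers=[A; C; E; H/D/B/G] holding=F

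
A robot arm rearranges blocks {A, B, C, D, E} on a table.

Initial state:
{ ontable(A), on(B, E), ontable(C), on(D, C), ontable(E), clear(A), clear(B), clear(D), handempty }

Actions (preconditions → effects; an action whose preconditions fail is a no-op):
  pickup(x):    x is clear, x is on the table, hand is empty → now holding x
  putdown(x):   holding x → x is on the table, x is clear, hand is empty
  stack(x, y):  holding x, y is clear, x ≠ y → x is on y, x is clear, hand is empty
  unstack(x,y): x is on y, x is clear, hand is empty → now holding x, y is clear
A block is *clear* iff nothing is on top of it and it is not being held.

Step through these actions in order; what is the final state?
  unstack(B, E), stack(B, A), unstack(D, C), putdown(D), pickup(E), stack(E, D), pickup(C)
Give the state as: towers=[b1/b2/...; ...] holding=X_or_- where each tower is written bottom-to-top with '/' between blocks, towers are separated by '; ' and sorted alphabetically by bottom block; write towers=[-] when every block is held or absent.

step 1 (unstack(B, E)): towers=[A; C/D; E] holding=B
step 2 (stack(B, A)): towers=[A/B; C/D; E] holding=-
step 3 (unstack(D, C)): towers=[A/B; C; E] holding=D
step 4 (putdown(D)): towers=[A/B; C; D; E] holding=-
step 5 (pickup(E)): towers=[A/B; C; D] holding=E
step 6 (stack(E, D)): towers=[A/B; C; D/E] holding=-
step 7 (pickup(C)): towers=[A/B; D/E] holding=C

towers=[A/B; D/E] holding=C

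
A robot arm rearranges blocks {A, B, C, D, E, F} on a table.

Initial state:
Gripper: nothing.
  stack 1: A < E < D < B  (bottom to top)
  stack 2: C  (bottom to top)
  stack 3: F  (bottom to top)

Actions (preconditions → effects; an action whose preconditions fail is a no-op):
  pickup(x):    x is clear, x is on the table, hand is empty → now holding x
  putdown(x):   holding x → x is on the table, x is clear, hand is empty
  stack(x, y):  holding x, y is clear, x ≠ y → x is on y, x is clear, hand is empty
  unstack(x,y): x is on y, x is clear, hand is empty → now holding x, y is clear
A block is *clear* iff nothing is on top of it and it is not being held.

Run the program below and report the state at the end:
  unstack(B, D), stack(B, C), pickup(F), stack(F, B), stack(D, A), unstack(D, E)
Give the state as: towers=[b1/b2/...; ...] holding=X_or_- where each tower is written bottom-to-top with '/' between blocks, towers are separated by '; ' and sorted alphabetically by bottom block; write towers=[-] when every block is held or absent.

step 1 (unstack(B, D)): towers=[A/E/D; C; F] holding=B
step 2 (stack(B, C)): towers=[A/E/D; C/B; F] holding=-
step 3 (pickup(F)): towers=[A/E/D; C/B] holding=F
step 4 (stack(F, B)): towers=[A/E/D; C/B/F] holding=-
step 5 (stack(D, A)) [no-op]: towers=[A/E/D; C/B/F] holding=-
step 6 (unstack(D, E)): towers=[A/E; C/B/F] holding=D

towers=[A/E; C/B/F] holding=D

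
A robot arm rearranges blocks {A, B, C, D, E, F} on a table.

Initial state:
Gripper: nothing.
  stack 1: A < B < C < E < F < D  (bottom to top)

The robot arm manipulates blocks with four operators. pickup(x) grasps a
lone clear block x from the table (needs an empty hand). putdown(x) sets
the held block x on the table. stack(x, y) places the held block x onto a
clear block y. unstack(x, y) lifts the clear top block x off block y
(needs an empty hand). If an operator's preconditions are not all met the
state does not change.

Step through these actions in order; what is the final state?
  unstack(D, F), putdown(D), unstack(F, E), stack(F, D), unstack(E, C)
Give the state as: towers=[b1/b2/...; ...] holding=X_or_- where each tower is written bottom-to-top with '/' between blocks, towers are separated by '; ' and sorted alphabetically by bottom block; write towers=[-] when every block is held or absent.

towers=[A/B/C; D/F] holding=E

step 1 (unstack(D, F)): towers=[A/B/C/E/F] holding=D
step 2 (putdown(D)): towers=[A/B/C/E/F; D] holding=-
step 3 (unstack(F, E)): towers=[A/B/C/E; D] holding=F
step 4 (stack(F, D)): towers=[A/B/C/E; D/F] holding=-
step 5 (unstack(E, C)): towers=[A/B/C; D/F] holding=E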